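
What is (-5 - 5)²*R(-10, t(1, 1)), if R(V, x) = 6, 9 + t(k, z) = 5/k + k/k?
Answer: 600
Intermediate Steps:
t(k, z) = -8 + 5/k (t(k, z) = -9 + (5/k + k/k) = -9 + (5/k + 1) = -9 + (1 + 5/k) = -8 + 5/k)
(-5 - 5)²*R(-10, t(1, 1)) = (-5 - 5)²*6 = (-10)²*6 = 100*6 = 600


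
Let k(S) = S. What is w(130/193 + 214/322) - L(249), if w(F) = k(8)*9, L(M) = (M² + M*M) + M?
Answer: -124179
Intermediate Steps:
L(M) = M + 2*M² (L(M) = (M² + M²) + M = 2*M² + M = M + 2*M²)
w(F) = 72 (w(F) = 8*9 = 72)
w(130/193 + 214/322) - L(249) = 72 - 249*(1 + 2*249) = 72 - 249*(1 + 498) = 72 - 249*499 = 72 - 1*124251 = 72 - 124251 = -124179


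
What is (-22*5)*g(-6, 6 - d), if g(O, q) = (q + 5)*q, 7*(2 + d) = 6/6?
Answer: -544500/49 ≈ -11112.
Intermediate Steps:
d = -13/7 (d = -2 + (6/6)/7 = -2 + (6*(⅙))/7 = -2 + (⅐)*1 = -2 + ⅐ = -13/7 ≈ -1.8571)
g(O, q) = q*(5 + q) (g(O, q) = (5 + q)*q = q*(5 + q))
(-22*5)*g(-6, 6 - d) = (-22*5)*((6 - 1*(-13/7))*(5 + (6 - 1*(-13/7)))) = -110*(6 + 13/7)*(5 + (6 + 13/7)) = -6050*(5 + 55/7)/7 = -6050*90/(7*7) = -110*4950/49 = -544500/49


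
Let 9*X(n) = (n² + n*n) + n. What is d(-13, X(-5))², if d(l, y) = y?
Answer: 25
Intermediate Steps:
X(n) = n/9 + 2*n²/9 (X(n) = ((n² + n*n) + n)/9 = ((n² + n²) + n)/9 = (2*n² + n)/9 = (n + 2*n²)/9 = n/9 + 2*n²/9)
d(-13, X(-5))² = ((⅑)*(-5)*(1 + 2*(-5)))² = ((⅑)*(-5)*(1 - 10))² = ((⅑)*(-5)*(-9))² = 5² = 25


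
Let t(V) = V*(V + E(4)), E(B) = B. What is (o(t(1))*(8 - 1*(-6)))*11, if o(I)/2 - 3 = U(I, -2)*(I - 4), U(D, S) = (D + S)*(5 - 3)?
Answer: 2772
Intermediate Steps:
U(D, S) = 2*D + 2*S (U(D, S) = (D + S)*2 = 2*D + 2*S)
t(V) = V*(4 + V) (t(V) = V*(V + 4) = V*(4 + V))
o(I) = 6 + 2*(-4 + I)*(-4 + 2*I) (o(I) = 6 + 2*((2*I + 2*(-2))*(I - 4)) = 6 + 2*((2*I - 4)*(-4 + I)) = 6 + 2*((-4 + 2*I)*(-4 + I)) = 6 + 2*((-4 + I)*(-4 + 2*I)) = 6 + 2*(-4 + I)*(-4 + 2*I))
(o(t(1))*(8 - 1*(-6)))*11 = ((38 - 24*(4 + 1) + 4*(1*(4 + 1))²)*(8 - 1*(-6)))*11 = ((38 - 24*5 + 4*(1*5)²)*(8 + 6))*11 = ((38 - 24*5 + 4*5²)*14)*11 = ((38 - 120 + 4*25)*14)*11 = ((38 - 120 + 100)*14)*11 = (18*14)*11 = 252*11 = 2772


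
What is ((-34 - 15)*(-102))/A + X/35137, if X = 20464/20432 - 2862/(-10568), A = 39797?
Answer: 69725385235147/555034269417956 ≈ 0.12562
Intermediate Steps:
X = 8585623/6747668 (X = 20464*(1/20432) - 2862*(-1/10568) = 1279/1277 + 1431/5284 = 8585623/6747668 ≈ 1.2724)
((-34 - 15)*(-102))/A + X/35137 = ((-34 - 15)*(-102))/39797 + (8585623/6747668)/35137 = -49*(-102)*(1/39797) + (8585623/6747668)*(1/35137) = 4998*(1/39797) + 8585623/237092810516 = 294/2341 + 8585623/237092810516 = 69725385235147/555034269417956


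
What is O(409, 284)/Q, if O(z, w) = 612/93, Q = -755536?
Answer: -51/5855404 ≈ -8.7099e-6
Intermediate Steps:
O(z, w) = 204/31 (O(z, w) = 612*(1/93) = 204/31)
O(409, 284)/Q = (204/31)/(-755536) = (204/31)*(-1/755536) = -51/5855404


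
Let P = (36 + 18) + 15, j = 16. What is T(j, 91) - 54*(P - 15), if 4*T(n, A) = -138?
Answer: -5901/2 ≈ -2950.5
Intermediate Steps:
T(n, A) = -69/2 (T(n, A) = (¼)*(-138) = -69/2)
P = 69 (P = 54 + 15 = 69)
T(j, 91) - 54*(P - 15) = -69/2 - 54*(69 - 15) = -69/2 - 54*54 = -69/2 - 1*2916 = -69/2 - 2916 = -5901/2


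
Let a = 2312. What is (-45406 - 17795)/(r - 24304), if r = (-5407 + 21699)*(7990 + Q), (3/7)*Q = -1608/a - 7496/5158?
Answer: -141316993593/290829104812324 ≈ -0.00048591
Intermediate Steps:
Q = -11210857/2235993 (Q = 7*(-1608/2312 - 7496/5158)/3 = 7*(-1608*1/2312 - 7496*1/5158)/3 = 7*(-201/289 - 3748/2579)/3 = (7/3)*(-1601551/745331) = -11210857/2235993 ≈ -5.0138)
r = 290883448386196/2235993 (r = (-5407 + 21699)*(7990 - 11210857/2235993) = 16292*(17854373213/2235993) = 290883448386196/2235993 ≈ 1.3009e+8)
(-45406 - 17795)/(r - 24304) = (-45406 - 17795)/(290883448386196/2235993 - 24304) = -63201/290829104812324/2235993 = -63201*2235993/290829104812324 = -141316993593/290829104812324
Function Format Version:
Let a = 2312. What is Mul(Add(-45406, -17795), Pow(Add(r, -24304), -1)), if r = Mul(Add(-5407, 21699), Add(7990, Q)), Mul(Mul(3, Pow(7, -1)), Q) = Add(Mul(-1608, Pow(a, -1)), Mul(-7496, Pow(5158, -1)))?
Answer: Rational(-141316993593, 290829104812324) ≈ -0.00048591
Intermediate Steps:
Q = Rational(-11210857, 2235993) (Q = Mul(Rational(7, 3), Add(Mul(-1608, Pow(2312, -1)), Mul(-7496, Pow(5158, -1)))) = Mul(Rational(7, 3), Add(Mul(-1608, Rational(1, 2312)), Mul(-7496, Rational(1, 5158)))) = Mul(Rational(7, 3), Add(Rational(-201, 289), Rational(-3748, 2579))) = Mul(Rational(7, 3), Rational(-1601551, 745331)) = Rational(-11210857, 2235993) ≈ -5.0138)
r = Rational(290883448386196, 2235993) (r = Mul(Add(-5407, 21699), Add(7990, Rational(-11210857, 2235993))) = Mul(16292, Rational(17854373213, 2235993)) = Rational(290883448386196, 2235993) ≈ 1.3009e+8)
Mul(Add(-45406, -17795), Pow(Add(r, -24304), -1)) = Mul(Add(-45406, -17795), Pow(Add(Rational(290883448386196, 2235993), -24304), -1)) = Mul(-63201, Pow(Rational(290829104812324, 2235993), -1)) = Mul(-63201, Rational(2235993, 290829104812324)) = Rational(-141316993593, 290829104812324)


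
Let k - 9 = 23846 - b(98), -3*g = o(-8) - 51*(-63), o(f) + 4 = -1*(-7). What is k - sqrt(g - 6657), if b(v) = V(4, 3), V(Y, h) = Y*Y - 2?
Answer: 23841 - I*sqrt(7729) ≈ 23841.0 - 87.915*I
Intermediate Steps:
V(Y, h) = -2 + Y**2 (V(Y, h) = Y**2 - 2 = -2 + Y**2)
b(v) = 14 (b(v) = -2 + 4**2 = -2 + 16 = 14)
o(f) = 3 (o(f) = -4 - 1*(-7) = -4 + 7 = 3)
g = -1072 (g = -(3 - 51*(-63))/3 = -(3 + 3213)/3 = -1/3*3216 = -1072)
k = 23841 (k = 9 + (23846 - 1*14) = 9 + (23846 - 14) = 9 + 23832 = 23841)
k - sqrt(g - 6657) = 23841 - sqrt(-1072 - 6657) = 23841 - sqrt(-7729) = 23841 - I*sqrt(7729)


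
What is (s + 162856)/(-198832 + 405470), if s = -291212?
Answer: -64178/103319 ≈ -0.62116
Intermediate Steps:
(s + 162856)/(-198832 + 405470) = (-291212 + 162856)/(-198832 + 405470) = -128356/206638 = -128356*1/206638 = -64178/103319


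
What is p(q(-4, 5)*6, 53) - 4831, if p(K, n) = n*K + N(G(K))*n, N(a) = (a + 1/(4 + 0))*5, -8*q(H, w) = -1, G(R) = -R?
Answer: -19695/4 ≈ -4923.8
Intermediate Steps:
q(H, w) = ⅛ (q(H, w) = -⅛*(-1) = ⅛)
N(a) = 5/4 + 5*a (N(a) = (a + 1/4)*5 = (a + ¼)*5 = (¼ + a)*5 = 5/4 + 5*a)
p(K, n) = K*n + n*(5/4 - 5*K) (p(K, n) = n*K + (5/4 + 5*(-K))*n = K*n + (5/4 - 5*K)*n = K*n + n*(5/4 - 5*K))
p(q(-4, 5)*6, 53) - 4831 = (¼)*53*(5 - 2*6) - 4831 = (¼)*53*(5 - 16*¾) - 4831 = (¼)*53*(5 - 12) - 4831 = (¼)*53*(-7) - 4831 = -371/4 - 4831 = -19695/4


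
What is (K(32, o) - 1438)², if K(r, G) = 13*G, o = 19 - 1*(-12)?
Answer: 1071225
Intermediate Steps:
o = 31 (o = 19 + 12 = 31)
(K(32, o) - 1438)² = (13*31 - 1438)² = (403 - 1438)² = (-1035)² = 1071225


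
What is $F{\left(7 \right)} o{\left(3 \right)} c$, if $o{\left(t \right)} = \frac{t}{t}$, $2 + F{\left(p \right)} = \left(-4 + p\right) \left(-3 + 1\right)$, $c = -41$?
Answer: $328$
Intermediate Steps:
$F{\left(p \right)} = 6 - 2 p$ ($F{\left(p \right)} = -2 + \left(-4 + p\right) \left(-3 + 1\right) = -2 + \left(-4 + p\right) \left(-2\right) = -2 - \left(-8 + 2 p\right) = 6 - 2 p$)
$o{\left(t \right)} = 1$
$F{\left(7 \right)} o{\left(3 \right)} c = \left(6 - 14\right) 1 \left(-41\right) = \left(-8\right) 1 \left(-41\right) = \left(-8\right) \left(-41\right) = 328$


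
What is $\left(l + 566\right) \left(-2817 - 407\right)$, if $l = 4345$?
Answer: $-15833064$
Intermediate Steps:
$\left(l + 566\right) \left(-2817 - 407\right) = \left(4345 + 566\right) \left(-2817 - 407\right) = 4911 \left(-3224\right) = -15833064$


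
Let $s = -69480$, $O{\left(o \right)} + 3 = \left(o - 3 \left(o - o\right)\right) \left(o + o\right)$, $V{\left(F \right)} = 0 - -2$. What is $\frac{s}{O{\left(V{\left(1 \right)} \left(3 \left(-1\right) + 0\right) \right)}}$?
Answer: $- \frac{23160}{23} \approx -1007.0$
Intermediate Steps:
$V{\left(F \right)} = 2$ ($V{\left(F \right)} = 0 + 2 = 2$)
$O{\left(o \right)} = -3 + 2 o^{2}$ ($O{\left(o \right)} = -3 + \left(o - 3 \left(o - o\right)\right) \left(o + o\right) = -3 + \left(o - 0\right) 2 o = -3 + \left(o + 0\right) 2 o = -3 + o 2 o = -3 + 2 o^{2}$)
$\frac{s}{O{\left(V{\left(1 \right)} \left(3 \left(-1\right) + 0\right) \right)}} = - \frac{69480}{-3 + 2 \left(2 \left(3 \left(-1\right) + 0\right)\right)^{2}} = - \frac{69480}{-3 + 2 \left(2 \left(-3 + 0\right)\right)^{2}} = - \frac{69480}{-3 + 2 \left(2 \left(-3\right)\right)^{2}} = - \frac{69480}{-3 + 2 \left(-6\right)^{2}} = - \frac{69480}{-3 + 2 \cdot 36} = - \frac{69480}{-3 + 72} = - \frac{69480}{69} = \left(-69480\right) \frac{1}{69} = - \frac{23160}{23}$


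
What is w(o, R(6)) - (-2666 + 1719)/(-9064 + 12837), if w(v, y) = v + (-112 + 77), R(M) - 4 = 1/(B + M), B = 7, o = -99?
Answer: -504635/3773 ≈ -133.75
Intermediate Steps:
R(M) = 4 + 1/(7 + M)
w(v, y) = -35 + v (w(v, y) = v - 35 = -35 + v)
w(o, R(6)) - (-2666 + 1719)/(-9064 + 12837) = (-35 - 99) - (-2666 + 1719)/(-9064 + 12837) = -134 - (-947)/3773 = -134 - 1*(-947/3773) = -134 + 947/3773 = -504635/3773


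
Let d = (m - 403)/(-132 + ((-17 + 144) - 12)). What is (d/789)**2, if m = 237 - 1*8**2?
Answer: 52900/179908569 ≈ 0.00029404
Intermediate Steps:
m = 173 (m = 237 - 1*64 = 237 - 64 = 173)
d = 230/17 (d = (173 - 403)/(-132 + ((-17 + 144) - 12)) = -230/(-132 + (127 - 12)) = -230/(-132 + 115) = -230/(-17) = -230*(-1/17) = 230/17 ≈ 13.529)
(d/789)**2 = ((230/17)/789)**2 = ((230/17)*(1/789))**2 = (230/13413)**2 = 52900/179908569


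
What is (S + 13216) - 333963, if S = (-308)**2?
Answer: -225883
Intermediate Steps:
S = 94864
(S + 13216) - 333963 = (94864 + 13216) - 333963 = 108080 - 333963 = -225883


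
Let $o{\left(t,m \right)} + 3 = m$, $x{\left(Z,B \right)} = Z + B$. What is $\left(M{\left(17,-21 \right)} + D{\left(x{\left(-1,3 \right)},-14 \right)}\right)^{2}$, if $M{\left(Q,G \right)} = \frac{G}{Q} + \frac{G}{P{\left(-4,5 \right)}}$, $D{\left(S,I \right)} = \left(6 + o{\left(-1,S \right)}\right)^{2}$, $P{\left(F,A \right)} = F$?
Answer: $\frac{3892729}{4624} \approx 841.85$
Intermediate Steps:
$x{\left(Z,B \right)} = B + Z$
$o{\left(t,m \right)} = -3 + m$
$D{\left(S,I \right)} = \left(3 + S\right)^{2}$ ($D{\left(S,I \right)} = \left(6 + \left(-3 + S\right)\right)^{2} = \left(3 + S\right)^{2}$)
$M{\left(Q,G \right)} = - \frac{G}{4} + \frac{G}{Q}$ ($M{\left(Q,G \right)} = \frac{G}{Q} + \frac{G}{-4} = \frac{G}{Q} + G \left(- \frac{1}{4}\right) = \frac{G}{Q} - \frac{G}{4} = - \frac{G}{4} + \frac{G}{Q}$)
$\left(M{\left(17,-21 \right)} + D{\left(x{\left(-1,3 \right)},-14 \right)}\right)^{2} = \left(\left(\left(- \frac{1}{4}\right) \left(-21\right) - \frac{21}{17}\right) + \left(3 + \left(3 - 1\right)\right)^{2}\right)^{2} = \left(\left(\frac{21}{4} - \frac{21}{17}\right) + \left(3 + 2\right)^{2}\right)^{2} = \left(\left(\frac{21}{4} - \frac{21}{17}\right) + 5^{2}\right)^{2} = \left(\frac{273}{68} + 25\right)^{2} = \left(\frac{1973}{68}\right)^{2} = \frac{3892729}{4624}$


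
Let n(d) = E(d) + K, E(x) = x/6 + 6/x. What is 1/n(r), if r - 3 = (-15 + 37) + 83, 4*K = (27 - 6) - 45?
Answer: 18/217 ≈ 0.082949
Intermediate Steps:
K = -6 (K = ((27 - 6) - 45)/4 = (21 - 45)/4 = (¼)*(-24) = -6)
E(x) = 6/x + x/6 (E(x) = x*(⅙) + 6/x = x/6 + 6/x = 6/x + x/6)
r = 108 (r = 3 + ((-15 + 37) + 83) = 3 + (22 + 83) = 3 + 105 = 108)
n(d) = -6 + 6/d + d/6 (n(d) = (6/d + d/6) - 6 = -6 + 6/d + d/6)
1/n(r) = 1/(-6 + 6/108 + (⅙)*108) = 1/(-6 + 6*(1/108) + 18) = 1/(-6 + 1/18 + 18) = 1/(217/18) = 18/217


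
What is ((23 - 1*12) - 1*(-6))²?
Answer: 289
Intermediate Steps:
((23 - 1*12) - 1*(-6))² = ((23 - 12) + 6)² = (11 + 6)² = 17² = 289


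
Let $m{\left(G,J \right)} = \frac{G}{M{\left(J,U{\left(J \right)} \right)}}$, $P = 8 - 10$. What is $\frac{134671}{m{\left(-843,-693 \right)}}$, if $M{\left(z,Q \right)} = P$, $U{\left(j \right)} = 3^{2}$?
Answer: $\frac{269342}{843} \approx 319.5$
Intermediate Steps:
$P = -2$
$U{\left(j \right)} = 9$
$M{\left(z,Q \right)} = -2$
$m{\left(G,J \right)} = - \frac{G}{2}$ ($m{\left(G,J \right)} = \frac{G}{-2} = G \left(- \frac{1}{2}\right) = - \frac{G}{2}$)
$\frac{134671}{m{\left(-843,-693 \right)}} = \frac{134671}{\left(- \frac{1}{2}\right) \left(-843\right)} = \frac{134671}{\frac{843}{2}} = 134671 \cdot \frac{2}{843} = \frac{269342}{843}$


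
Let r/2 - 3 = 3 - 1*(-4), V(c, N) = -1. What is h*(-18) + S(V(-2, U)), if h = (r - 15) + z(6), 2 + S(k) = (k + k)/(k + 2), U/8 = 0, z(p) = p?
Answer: -202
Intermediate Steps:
U = 0 (U = 8*0 = 0)
r = 20 (r = 6 + 2*(3 - 1*(-4)) = 6 + 2*(3 + 4) = 6 + 2*7 = 6 + 14 = 20)
S(k) = -2 + 2*k/(2 + k) (S(k) = -2 + (k + k)/(k + 2) = -2 + (2*k)/(2 + k) = -2 + 2*k/(2 + k))
h = 11 (h = (20 - 15) + 6 = 5 + 6 = 11)
h*(-18) + S(V(-2, U)) = 11*(-18) - 4/(2 - 1) = -198 - 4/1 = -198 - 4*1 = -198 - 4 = -202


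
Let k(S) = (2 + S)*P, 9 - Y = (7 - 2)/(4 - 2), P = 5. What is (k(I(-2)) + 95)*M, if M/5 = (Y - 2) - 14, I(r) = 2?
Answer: -10925/2 ≈ -5462.5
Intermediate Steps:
Y = 13/2 (Y = 9 - (7 - 2)/(4 - 2) = 9 - 5/2 = 13/2 ≈ 6.5000)
k(S) = 10 + 5*S (k(S) = (2 + S)*5 = 10 + 5*S)
M = -95/2 (M = 5*((13/2 - 2) - 14) = 5*(9/2 - 14) = 5*(-19/2) = -95/2 ≈ -47.500)
(k(I(-2)) + 95)*M = ((10 + 5*2) + 95)*(-95/2) = ((10 + 10) + 95)*(-95/2) = (20 + 95)*(-95/2) = 115*(-95/2) = -10925/2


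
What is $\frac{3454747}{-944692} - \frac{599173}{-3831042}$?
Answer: $- \frac{6334623458329}{1809577364532} \approx -3.5006$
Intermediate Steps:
$\frac{3454747}{-944692} - \frac{599173}{-3831042} = 3454747 \left(- \frac{1}{944692}\right) - - \frac{599173}{3831042} = - \frac{3454747}{944692} + \frac{599173}{3831042} = - \frac{6334623458329}{1809577364532}$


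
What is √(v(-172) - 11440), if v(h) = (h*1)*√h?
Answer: 2*√(-2860 - 86*I*√43) ≈ 10.495 - 107.47*I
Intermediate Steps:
v(h) = h^(3/2) (v(h) = h*√h = h^(3/2))
√(v(-172) - 11440) = √((-172)^(3/2) - 11440) = √(-344*I*√43 - 11440) = √(-11440 - 344*I*√43)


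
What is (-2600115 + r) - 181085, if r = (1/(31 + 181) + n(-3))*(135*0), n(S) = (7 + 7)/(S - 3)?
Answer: -2781200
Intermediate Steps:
n(S) = 14/(-3 + S)
r = 0 (r = (1/(31 + 181) + 14/(-3 - 3))*(135*0) = (1/212 + 14/(-6))*0 = (1/212 + 14*(-⅙))*0 = (1/212 - 7/3)*0 = -1481/636*0 = 0)
(-2600115 + r) - 181085 = (-2600115 + 0) - 181085 = -2600115 - 181085 = -2781200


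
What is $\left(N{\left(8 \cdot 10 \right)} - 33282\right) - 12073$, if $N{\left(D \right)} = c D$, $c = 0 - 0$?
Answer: $-45355$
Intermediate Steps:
$c = 0$ ($c = 0 + 0 = 0$)
$N{\left(D \right)} = 0$ ($N{\left(D \right)} = 0 D = 0$)
$\left(N{\left(8 \cdot 10 \right)} - 33282\right) - 12073 = \left(0 - 33282\right) - 12073 = -33282 - 12073 = -45355$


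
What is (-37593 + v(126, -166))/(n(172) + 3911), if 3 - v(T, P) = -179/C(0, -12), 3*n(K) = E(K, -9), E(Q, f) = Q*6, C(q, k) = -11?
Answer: -413669/46805 ≈ -8.8381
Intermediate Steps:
E(Q, f) = 6*Q
n(K) = 2*K (n(K) = (6*K)/3 = 2*K)
v(T, P) = -146/11 (v(T, P) = 3 - (-179)/(-11) = 3 - (-179)*(-1)/11 = 3 - 1*179/11 = 3 - 179/11 = -146/11)
(-37593 + v(126, -166))/(n(172) + 3911) = (-37593 - 146/11)/(2*172 + 3911) = -413669/(11*(344 + 3911)) = -413669/11/4255 = -413669/11*1/4255 = -413669/46805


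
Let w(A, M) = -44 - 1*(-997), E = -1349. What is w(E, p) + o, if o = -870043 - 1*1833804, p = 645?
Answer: -2702894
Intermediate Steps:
w(A, M) = 953 (w(A, M) = -44 + 997 = 953)
o = -2703847 (o = -870043 - 1833804 = -2703847)
w(E, p) + o = 953 - 2703847 = -2702894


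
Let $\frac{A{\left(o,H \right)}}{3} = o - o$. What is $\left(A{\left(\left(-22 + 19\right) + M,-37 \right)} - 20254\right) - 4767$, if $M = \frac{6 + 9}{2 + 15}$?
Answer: $-25021$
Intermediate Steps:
$M = \frac{15}{17} \approx 0.88235$
$A{\left(o,H \right)} = 0$ ($A{\left(o,H \right)} = 3 \left(o - o\right) = 3 \cdot 0 = 0$)
$\left(A{\left(\left(-22 + 19\right) + M,-37 \right)} - 20254\right) - 4767 = \left(0 - 20254\right) - 4767 = -20254 - 4767 = -25021$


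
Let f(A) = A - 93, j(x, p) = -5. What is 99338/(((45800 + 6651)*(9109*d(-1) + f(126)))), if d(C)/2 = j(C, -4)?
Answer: -99338/4776030707 ≈ -2.0799e-5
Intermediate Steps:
d(C) = -10 (d(C) = 2*(-5) = -10)
f(A) = -93 + A
99338/(((45800 + 6651)*(9109*d(-1) + f(126)))) = 99338/(((45800 + 6651)*(9109*(-10) + (-93 + 126)))) = 99338/((52451*(-91090 + 33))) = 99338/((52451*(-91057))) = 99338/(-4776030707) = 99338*(-1/4776030707) = -99338/4776030707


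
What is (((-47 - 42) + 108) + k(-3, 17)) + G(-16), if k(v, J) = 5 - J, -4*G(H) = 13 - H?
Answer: -¼ ≈ -0.25000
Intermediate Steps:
G(H) = -13/4 + H/4 (G(H) = -(13 - H)/4 = -13/4 + H/4)
(((-47 - 42) + 108) + k(-3, 17)) + G(-16) = (((-47 - 42) + 108) + (5 - 1*17)) + (-13/4 + (¼)*(-16)) = ((-89 + 108) + (5 - 17)) + (-13/4 - 4) = (19 - 12) - 29/4 = 7 - 29/4 = -¼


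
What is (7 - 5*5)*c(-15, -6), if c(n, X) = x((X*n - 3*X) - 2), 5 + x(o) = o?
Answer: -1818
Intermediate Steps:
x(o) = -5 + o
c(n, X) = -7 - 3*X + X*n (c(n, X) = -5 + ((X*n - 3*X) - 2) = -5 + ((-3*X + X*n) - 2) = -5 + (-2 - 3*X + X*n) = -7 - 3*X + X*n)
(7 - 5*5)*c(-15, -6) = (7 - 5*5)*(-7 - 3*(-6) - 6*(-15)) = (7 - 25)*(-7 + 18 + 90) = -18*101 = -1818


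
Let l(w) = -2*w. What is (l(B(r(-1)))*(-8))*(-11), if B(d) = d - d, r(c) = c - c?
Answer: 0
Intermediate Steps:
r(c) = 0
B(d) = 0
(l(B(r(-1)))*(-8))*(-11) = (-2*0*(-8))*(-11) = (0*(-8))*(-11) = 0*(-11) = 0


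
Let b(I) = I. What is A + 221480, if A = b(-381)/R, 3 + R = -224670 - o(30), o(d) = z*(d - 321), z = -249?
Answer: 21936265247/99044 ≈ 2.2148e+5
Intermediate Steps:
o(d) = 79929 - 249*d (o(d) = -249*(d - 321) = -249*(-321 + d) = 79929 - 249*d)
R = -297132 (R = -3 + (-224670 - (79929 - 249*30)) = -3 + (-224670 - (79929 - 7470)) = -3 + (-224670 - 1*72459) = -3 + (-224670 - 72459) = -3 - 297129 = -297132)
A = 127/99044 (A = -381/(-297132) = -381*(-1/297132) = 127/99044 ≈ 0.0012823)
A + 221480 = 127/99044 + 221480 = 21936265247/99044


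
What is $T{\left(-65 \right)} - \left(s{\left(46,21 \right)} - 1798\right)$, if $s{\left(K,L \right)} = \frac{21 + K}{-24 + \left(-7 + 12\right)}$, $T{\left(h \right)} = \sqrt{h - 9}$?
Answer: $\frac{34229}{19} + i \sqrt{74} \approx 1801.5 + 8.6023 i$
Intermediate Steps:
$T{\left(h \right)} = \sqrt{-9 + h}$
$s{\left(K,L \right)} = - \frac{21}{19} - \frac{K}{19}$ ($s{\left(K,L \right)} = \frac{21 + K}{-24 + 5} = \frac{21 + K}{-19} = \left(21 + K\right) \left(- \frac{1}{19}\right) = - \frac{21}{19} - \frac{K}{19}$)
$T{\left(-65 \right)} - \left(s{\left(46,21 \right)} - 1798\right) = \sqrt{-9 - 65} - \left(\left(- \frac{21}{19} - \frac{46}{19}\right) - 1798\right) = \sqrt{-74} - \left(\left(- \frac{21}{19} - \frac{46}{19}\right) - 1798\right) = i \sqrt{74} - \left(- \frac{67}{19} - 1798\right) = i \sqrt{74} - - \frac{34229}{19} = i \sqrt{74} + \frac{34229}{19} = \frac{34229}{19} + i \sqrt{74}$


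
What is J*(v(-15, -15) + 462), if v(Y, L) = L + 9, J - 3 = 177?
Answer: 82080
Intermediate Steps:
J = 180 (J = 3 + 177 = 180)
v(Y, L) = 9 + L
J*(v(-15, -15) + 462) = 180*((9 - 15) + 462) = 180*(-6 + 462) = 180*456 = 82080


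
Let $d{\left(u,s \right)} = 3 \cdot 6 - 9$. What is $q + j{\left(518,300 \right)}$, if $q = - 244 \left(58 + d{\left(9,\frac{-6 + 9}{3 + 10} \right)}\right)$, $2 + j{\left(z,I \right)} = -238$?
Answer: $-16588$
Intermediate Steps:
$j{\left(z,I \right)} = -240$ ($j{\left(z,I \right)} = -2 - 238 = -240$)
$d{\left(u,s \right)} = 9$ ($d{\left(u,s \right)} = 18 - 9 = 9$)
$q = -16348$ ($q = - 244 \left(58 + 9\right) = \left(-244\right) 67 = -16348$)
$q + j{\left(518,300 \right)} = -16348 - 240 = -16588$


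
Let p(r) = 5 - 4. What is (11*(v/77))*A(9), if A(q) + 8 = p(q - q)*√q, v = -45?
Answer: 225/7 ≈ 32.143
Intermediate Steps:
p(r) = 1
A(q) = -8 + √q (A(q) = -8 + 1*√q = -8 + √q)
(11*(v/77))*A(9) = (11*(-45/77))*(-8 + √9) = (11*(-45*1/77))*(-8 + 3) = (11*(-45/77))*(-5) = -45/7*(-5) = 225/7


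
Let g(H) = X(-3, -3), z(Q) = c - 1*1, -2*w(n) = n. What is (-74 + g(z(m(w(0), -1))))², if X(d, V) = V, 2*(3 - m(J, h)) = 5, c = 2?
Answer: 5929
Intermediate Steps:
w(n) = -n/2
m(J, h) = ½ (m(J, h) = 3 - ½*5 = 3 - 5/2 = ½)
z(Q) = 1 (z(Q) = 2 - 1*1 = 2 - 1 = 1)
g(H) = -3
(-74 + g(z(m(w(0), -1))))² = (-74 - 3)² = (-77)² = 5929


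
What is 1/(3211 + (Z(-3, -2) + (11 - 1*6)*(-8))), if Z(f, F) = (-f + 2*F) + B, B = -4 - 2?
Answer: 1/3164 ≈ 0.00031606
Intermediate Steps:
B = -6
Z(f, F) = -6 - f + 2*F (Z(f, F) = (-f + 2*F) - 6 = -6 - f + 2*F)
1/(3211 + (Z(-3, -2) + (11 - 1*6)*(-8))) = 1/(3211 + ((-6 - 1*(-3) + 2*(-2)) + (11 - 1*6)*(-8))) = 1/(3211 + ((-6 + 3 - 4) + (11 - 6)*(-8))) = 1/(3211 + (-7 + 5*(-8))) = 1/(3211 + (-7 - 40)) = 1/(3211 - 47) = 1/3164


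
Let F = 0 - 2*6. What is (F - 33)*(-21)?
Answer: 945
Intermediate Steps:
F = -12 (F = 0 - 12 = -12)
(F - 33)*(-21) = (-12 - 33)*(-21) = -45*(-21) = 945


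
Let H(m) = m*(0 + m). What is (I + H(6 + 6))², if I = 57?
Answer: 40401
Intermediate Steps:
H(m) = m² (H(m) = m*m = m²)
(I + H(6 + 6))² = (57 + (6 + 6)²)² = (57 + 12²)² = (57 + 144)² = 201² = 40401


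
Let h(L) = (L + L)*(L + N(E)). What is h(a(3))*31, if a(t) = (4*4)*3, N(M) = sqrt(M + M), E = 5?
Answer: 142848 + 2976*sqrt(10) ≈ 1.5226e+5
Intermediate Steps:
N(M) = sqrt(2)*sqrt(M) (N(M) = sqrt(2*M) = sqrt(2)*sqrt(M))
a(t) = 48 (a(t) = 16*3 = 48)
h(L) = 2*L*(L + sqrt(10)) (h(L) = (L + L)*(L + sqrt(2)*sqrt(5)) = (2*L)*(L + sqrt(10)) = 2*L*(L + sqrt(10)))
h(a(3))*31 = (2*48*(48 + sqrt(10)))*31 = (4608 + 96*sqrt(10))*31 = 142848 + 2976*sqrt(10)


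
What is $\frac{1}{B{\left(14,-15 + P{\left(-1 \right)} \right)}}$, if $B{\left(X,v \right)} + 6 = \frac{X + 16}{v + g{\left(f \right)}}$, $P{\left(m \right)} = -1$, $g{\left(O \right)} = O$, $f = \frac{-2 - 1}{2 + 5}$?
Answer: $- \frac{23}{180} \approx -0.12778$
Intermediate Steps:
$f = - \frac{3}{7} \approx -0.42857$
$B{\left(X,v \right)} = -6 + \frac{16 + X}{- \frac{3}{7} + v}$ ($B{\left(X,v \right)} = -6 + \frac{X + 16}{v - \frac{3}{7}} = -6 + \frac{16 + X}{- \frac{3}{7} + v}$)
$\frac{1}{B{\left(14,-15 + P{\left(-1 \right)} \right)}} = \frac{1}{\frac{1}{-3 + 7 \left(-15 - 1\right)} \left(130 - 42 \left(-15 - 1\right) + 7 \cdot 14\right)} = \frac{1}{\frac{1}{-3 + 7 \left(-16\right)} \left(130 - -672 + 98\right)} = \frac{1}{\frac{1}{-3 - 112} \left(130 + 672 + 98\right)} = \frac{1}{\frac{1}{-115} \cdot 900} = \frac{1}{\left(- \frac{1}{115}\right) 900} = \frac{1}{- \frac{180}{23}} = - \frac{23}{180}$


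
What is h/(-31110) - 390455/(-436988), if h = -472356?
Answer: 36426826463/2265782780 ≈ 16.077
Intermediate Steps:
h/(-31110) - 390455/(-436988) = -472356/(-31110) - 390455/(-436988) = -472356*(-1/31110) - 390455*(-1/436988) = 78726/5185 + 390455/436988 = 36426826463/2265782780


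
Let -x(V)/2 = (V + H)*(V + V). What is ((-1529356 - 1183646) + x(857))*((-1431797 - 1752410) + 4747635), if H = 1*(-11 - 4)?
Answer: -8754224347784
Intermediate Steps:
H = -15 (H = 1*(-15) = -15)
x(V) = -4*V*(-15 + V) (x(V) = -2*(V - 15)*(V + V) = -2*(-15 + V)*2*V = -4*V*(-15 + V))
((-1529356 - 1183646) + x(857))*((-1431797 - 1752410) + 4747635) = ((-1529356 - 1183646) + 4*857*(15 - 1*857))*((-1431797 - 1752410) + 4747635) = (-2713002 + 4*857*(15 - 857))*(-3184207 + 4747635) = (-2713002 + 4*857*(-842))*1563428 = (-2713002 - 2886376)*1563428 = -5599378*1563428 = -8754224347784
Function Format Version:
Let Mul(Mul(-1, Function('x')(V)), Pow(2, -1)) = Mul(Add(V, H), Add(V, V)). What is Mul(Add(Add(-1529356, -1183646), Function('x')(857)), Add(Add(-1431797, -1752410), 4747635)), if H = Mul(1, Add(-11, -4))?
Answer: -8754224347784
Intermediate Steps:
H = -15 (H = Mul(1, -15) = -15)
Function('x')(V) = Mul(-4, V, Add(-15, V)) (Function('x')(V) = Mul(-2, Mul(Add(V, -15), Add(V, V))) = Mul(-2, Mul(Add(-15, V), Mul(2, V))) = Mul(-2, Mul(2, V, Add(-15, V))) = Mul(-4, V, Add(-15, V)))
Mul(Add(Add(-1529356, -1183646), Function('x')(857)), Add(Add(-1431797, -1752410), 4747635)) = Mul(Add(Add(-1529356, -1183646), Mul(4, 857, Add(15, Mul(-1, 857)))), Add(Add(-1431797, -1752410), 4747635)) = Mul(Add(-2713002, Mul(4, 857, Add(15, -857))), Add(-3184207, 4747635)) = Mul(Add(-2713002, Mul(4, 857, -842)), 1563428) = Mul(Add(-2713002, -2886376), 1563428) = Mul(-5599378, 1563428) = -8754224347784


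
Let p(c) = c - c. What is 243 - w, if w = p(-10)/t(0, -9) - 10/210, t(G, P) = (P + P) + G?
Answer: 5104/21 ≈ 243.05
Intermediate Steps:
t(G, P) = G + 2*P (t(G, P) = 2*P + G = G + 2*P)
p(c) = 0
w = -1/21 (w = 0/(0 + 2*(-9)) - 10/210 = 0/(0 - 18) - 10*1/210 = 0/(-18) - 1/21 = 0*(-1/18) - 1/21 = 0 - 1/21 = -1/21 ≈ -0.047619)
243 - w = 243 - 1*(-1/21) = 243 + 1/21 = 5104/21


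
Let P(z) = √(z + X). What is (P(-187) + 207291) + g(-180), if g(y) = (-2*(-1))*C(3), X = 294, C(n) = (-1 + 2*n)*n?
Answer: 207321 + √107 ≈ 2.0733e+5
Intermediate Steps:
C(n) = n*(-1 + 2*n)
P(z) = √(294 + z) (P(z) = √(z + 294) = √(294 + z))
g(y) = 30 (g(y) = (-2*(-1))*(3*(-1 + 2*3)) = 2*(3*(-1 + 6)) = 2*(3*5) = 2*15 = 30)
(P(-187) + 207291) + g(-180) = (√(294 - 187) + 207291) + 30 = (√107 + 207291) + 30 = (207291 + √107) + 30 = 207321 + √107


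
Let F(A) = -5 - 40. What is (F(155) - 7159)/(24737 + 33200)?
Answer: -7204/57937 ≈ -0.12434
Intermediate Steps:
F(A) = -45
(F(155) - 7159)/(24737 + 33200) = (-45 - 7159)/(24737 + 33200) = -7204/57937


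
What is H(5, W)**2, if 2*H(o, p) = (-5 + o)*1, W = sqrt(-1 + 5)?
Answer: 0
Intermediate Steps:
W = 2 (W = sqrt(4) = 2)
H(o, p) = -5/2 + o/2 (H(o, p) = ((-5 + o)*1)/2 = (-5 + o)/2 = -5/2 + o/2)
H(5, W)**2 = (-5/2 + (1/2)*5)**2 = (-5/2 + 5/2)**2 = 0**2 = 0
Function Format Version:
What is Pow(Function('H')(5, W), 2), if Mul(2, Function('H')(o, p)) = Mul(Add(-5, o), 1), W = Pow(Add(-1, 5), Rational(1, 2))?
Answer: 0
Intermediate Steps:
W = 2 (W = Pow(4, Rational(1, 2)) = 2)
Function('H')(o, p) = Add(Rational(-5, 2), Mul(Rational(1, 2), o)) (Function('H')(o, p) = Mul(Rational(1, 2), Mul(Add(-5, o), 1)) = Mul(Rational(1, 2), Add(-5, o)) = Add(Rational(-5, 2), Mul(Rational(1, 2), o)))
Pow(Function('H')(5, W), 2) = Pow(Add(Rational(-5, 2), Mul(Rational(1, 2), 5)), 2) = Pow(Add(Rational(-5, 2), Rational(5, 2)), 2) = Pow(0, 2) = 0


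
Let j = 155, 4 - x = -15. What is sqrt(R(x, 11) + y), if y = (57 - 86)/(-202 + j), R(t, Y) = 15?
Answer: sqrt(34498)/47 ≈ 3.9518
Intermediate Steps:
x = 19 (x = 4 - 1*(-15) = 4 + 15 = 19)
y = 29/47 (y = (57 - 86)/(-202 + 155) = -29/(-47) = -29*(-1/47) = 29/47 ≈ 0.61702)
sqrt(R(x, 11) + y) = sqrt(15 + 29/47) = sqrt(734/47) = sqrt(34498)/47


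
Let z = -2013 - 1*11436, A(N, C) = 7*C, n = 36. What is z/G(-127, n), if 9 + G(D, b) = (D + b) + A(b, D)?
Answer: 13449/989 ≈ 13.599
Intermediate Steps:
z = -13449 (z = -2013 - 11436 = -13449)
G(D, b) = -9 + b + 8*D (G(D, b) = -9 + ((D + b) + 7*D) = -9 + (b + 8*D) = -9 + b + 8*D)
z/G(-127, n) = -13449/(-9 + 36 + 8*(-127)) = -13449/(-9 + 36 - 1016) = -13449/(-989) = -13449*(-1/989) = 13449/989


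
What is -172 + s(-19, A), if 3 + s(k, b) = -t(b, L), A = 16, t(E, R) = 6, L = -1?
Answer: -181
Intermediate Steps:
s(k, b) = -9 (s(k, b) = -3 - 1*6 = -3 - 6 = -9)
-172 + s(-19, A) = -172 - 9 = -181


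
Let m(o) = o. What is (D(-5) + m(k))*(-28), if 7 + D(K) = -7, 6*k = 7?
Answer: 1078/3 ≈ 359.33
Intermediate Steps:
k = 7/6 (k = (⅙)*7 = 7/6 ≈ 1.1667)
D(K) = -14 (D(K) = -7 - 7 = -14)
(D(-5) + m(k))*(-28) = (-14 + 7/6)*(-28) = -77/6*(-28) = 1078/3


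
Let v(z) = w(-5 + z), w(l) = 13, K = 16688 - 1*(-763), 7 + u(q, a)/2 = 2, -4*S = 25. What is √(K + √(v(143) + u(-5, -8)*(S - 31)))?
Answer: √(69804 + 2*√1542)/2 ≈ 132.18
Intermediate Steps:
S = -25/4 (S = -¼*25 = -25/4 ≈ -6.2500)
u(q, a) = -10 (u(q, a) = -14 + 2*2 = -14 + 4 = -10)
K = 17451 (K = 16688 + 763 = 17451)
v(z) = 13
√(K + √(v(143) + u(-5, -8)*(S - 31))) = √(17451 + √(13 - 10*(-25/4 - 31))) = √(17451 + √(13 - 10*(-149/4))) = √(17451 + √(13 + 745/2)) = √(17451 + √(771/2)) = √(17451 + √1542/2)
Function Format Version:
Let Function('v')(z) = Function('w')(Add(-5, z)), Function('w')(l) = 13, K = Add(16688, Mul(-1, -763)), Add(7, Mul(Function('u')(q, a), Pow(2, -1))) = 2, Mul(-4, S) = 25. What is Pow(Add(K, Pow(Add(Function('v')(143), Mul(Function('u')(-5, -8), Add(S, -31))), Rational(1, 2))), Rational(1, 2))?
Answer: Mul(Rational(1, 2), Pow(Add(69804, Mul(2, Pow(1542, Rational(1, 2)))), Rational(1, 2))) ≈ 132.18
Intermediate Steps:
S = Rational(-25, 4) (S = Mul(Rational(-1, 4), 25) = Rational(-25, 4) ≈ -6.2500)
Function('u')(q, a) = -10 (Function('u')(q, a) = Add(-14, Mul(2, 2)) = Add(-14, 4) = -10)
K = 17451 (K = Add(16688, 763) = 17451)
Function('v')(z) = 13
Pow(Add(K, Pow(Add(Function('v')(143), Mul(Function('u')(-5, -8), Add(S, -31))), Rational(1, 2))), Rational(1, 2)) = Pow(Add(17451, Pow(Add(13, Mul(-10, Add(Rational(-25, 4), -31))), Rational(1, 2))), Rational(1, 2)) = Pow(Add(17451, Pow(Add(13, Mul(-10, Rational(-149, 4))), Rational(1, 2))), Rational(1, 2)) = Pow(Add(17451, Pow(Add(13, Rational(745, 2)), Rational(1, 2))), Rational(1, 2)) = Pow(Add(17451, Pow(Rational(771, 2), Rational(1, 2))), Rational(1, 2)) = Pow(Add(17451, Mul(Rational(1, 2), Pow(1542, Rational(1, 2)))), Rational(1, 2))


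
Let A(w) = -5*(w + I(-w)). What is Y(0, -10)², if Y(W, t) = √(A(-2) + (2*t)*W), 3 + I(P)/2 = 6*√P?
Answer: 40 - 60*√2 ≈ -44.853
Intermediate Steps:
I(P) = -6 + 12*√P (I(P) = -6 + 2*(6*√P) = -6 + 12*√P)
A(w) = 30 - 60*√(-w) - 5*w (A(w) = -5*(w + (-6 + 12*√(-w))) = -5*(-6 + w + 12*√(-w)) = 30 - 60*√(-w) - 5*w)
Y(W, t) = √(40 - 60*√2 + 2*W*t) (Y(W, t) = √((30 - 60*√2 - 5*(-2)) + (2*t)*W) = √((30 - 60*√2 + 10) + 2*W*t) = √((40 - 60*√2) + 2*W*t) = √(40 - 60*√2 + 2*W*t))
Y(0, -10)² = (√(40 - 60*√2 + 2*0*(-10)))² = (√(40 - 60*√2 + 0))² = (√(40 - 60*√2))² = 40 - 60*√2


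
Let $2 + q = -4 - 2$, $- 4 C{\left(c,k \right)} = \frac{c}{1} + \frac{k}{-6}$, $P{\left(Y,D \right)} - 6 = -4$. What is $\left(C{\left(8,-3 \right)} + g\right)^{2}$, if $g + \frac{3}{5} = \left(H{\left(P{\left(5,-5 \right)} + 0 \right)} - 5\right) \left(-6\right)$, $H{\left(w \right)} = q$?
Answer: $\frac{9066121}{1600} \approx 5666.3$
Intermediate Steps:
$P{\left(Y,D \right)} = 2$ ($P{\left(Y,D \right)} = 6 - 4 = 2$)
$C{\left(c,k \right)} = - \frac{c}{4} + \frac{k}{24}$ ($C{\left(c,k \right)} = - \frac{\frac{c}{1} + \frac{k}{-6}}{4} = - \frac{c 1 + k \left(- \frac{1}{6}\right)}{4} = - \frac{c - \frac{k}{6}}{4} = - \frac{c}{4} + \frac{k}{24}$)
$q = -8$ ($q = -2 - 6 = -8$)
$H{\left(w \right)} = -8$
$g = \frac{387}{5}$ ($g = - \frac{3}{5} + \left(-8 - 5\right) \left(-6\right) = - \frac{3}{5} - -78 = - \frac{3}{5} + 78 = \frac{387}{5} \approx 77.4$)
$\left(C{\left(8,-3 \right)} + g\right)^{2} = \left(\left(\left(- \frac{1}{4}\right) 8 + \frac{1}{24} \left(-3\right)\right) + \frac{387}{5}\right)^{2} = \left(\left(-2 - \frac{1}{8}\right) + \frac{387}{5}\right)^{2} = \left(- \frac{17}{8} + \frac{387}{5}\right)^{2} = \left(\frac{3011}{40}\right)^{2} = \frac{9066121}{1600}$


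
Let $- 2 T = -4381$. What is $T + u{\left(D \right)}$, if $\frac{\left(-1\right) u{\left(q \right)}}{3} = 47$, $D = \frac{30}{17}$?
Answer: $\frac{4099}{2} \approx 2049.5$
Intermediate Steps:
$D = \frac{30}{17}$ ($D = 30 \cdot \frac{1}{17} = \frac{30}{17} \approx 1.7647$)
$T = \frac{4381}{2}$ ($T = \left(- \frac{1}{2}\right) \left(-4381\right) = \frac{4381}{2} \approx 2190.5$)
$u{\left(q \right)} = -141$ ($u{\left(q \right)} = \left(-3\right) 47 = -141$)
$T + u{\left(D \right)} = \frac{4381}{2} - 141 = \frac{4099}{2}$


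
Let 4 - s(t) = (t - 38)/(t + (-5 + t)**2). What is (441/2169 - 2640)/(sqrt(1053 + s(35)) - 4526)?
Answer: 1346119717855/2307838143321 + 636191*sqrt(924058630)/4615676286642 ≈ 0.58747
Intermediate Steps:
s(t) = 4 - (-38 + t)/(t + (-5 + t)**2) (s(t) = 4 - (t - 38)/(t + (-5 + t)**2) = 4 - (-38 + t)/(t + (-5 + t)**2))
(441/2169 - 2640)/(sqrt(1053 + s(35)) - 4526) = (441/2169 - 2640)/(sqrt(1053 + (38 + 3*35 + 4*(-5 + 35)**2)/(35 + (-5 + 35)**2)) - 4526) = (441*(1/2169) - 2640)/(sqrt(1053 + (38 + 105 + 4*30**2)/(35 + 30**2)) - 4526) = (49/241 - 2640)/(sqrt(1053 + (38 + 105 + 4*900)/(35 + 900)) - 4526) = -636191/(241*(sqrt(1053 + (38 + 105 + 3600)/935) - 4526)) = -636191/(241*(sqrt(1053 + (1/935)*3743) - 4526)) = -636191/(241*(sqrt(1053 + 3743/935) - 4526)) = -636191/(241*(sqrt(988298/935) - 4526)) = -636191/(241*(sqrt(924058630)/935 - 4526)) = -636191/(241*(-4526 + sqrt(924058630)/935))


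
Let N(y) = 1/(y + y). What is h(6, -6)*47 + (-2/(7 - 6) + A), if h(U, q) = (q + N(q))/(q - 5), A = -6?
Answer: 2375/132 ≈ 17.992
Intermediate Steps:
N(y) = 1/(2*y)
h(U, q) = (q + 1/(2*q))/(-5 + q) (h(U, q) = (q + 1/(2*q))/(q - 5) = (q + 1/(2*q))/(-5 + q))
h(6, -6)*47 + (-2/(7 - 6) + A) = ((½ + (-6)²)/((-6)*(-5 - 6)))*47 + (-2/(7 - 6) - 6) = -⅙*(½ + 36)/(-11)*47 + (-2/1 - 6) = -⅙*(-1/11)*73/2*47 + (-2*1 - 6) = (73/132)*47 + (-2 - 6) = 3431/132 - 8 = 2375/132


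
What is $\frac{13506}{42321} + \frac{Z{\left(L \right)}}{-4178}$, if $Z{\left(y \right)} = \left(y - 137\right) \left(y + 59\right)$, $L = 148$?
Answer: $- \frac{13312283}{58939046} \approx -0.22587$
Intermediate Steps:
$Z{\left(y \right)} = \left(-137 + y\right) \left(59 + y\right)$
$\frac{13506}{42321} + \frac{Z{\left(L \right)}}{-4178} = \frac{13506}{42321} + \frac{-8083 + 148^{2} - 11544}{-4178} = 13506 \cdot \frac{1}{42321} + \left(-8083 + 21904 - 11544\right) \left(- \frac{1}{4178}\right) = \frac{4502}{14107} + 2277 \left(- \frac{1}{4178}\right) = \frac{4502}{14107} - \frac{2277}{4178} = - \frac{13312283}{58939046}$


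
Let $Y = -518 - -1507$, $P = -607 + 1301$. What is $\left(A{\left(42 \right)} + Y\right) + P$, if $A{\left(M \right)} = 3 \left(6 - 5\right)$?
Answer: $1686$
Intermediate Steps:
$A{\left(M \right)} = 3$ ($A{\left(M \right)} = 3 \cdot 1 = 3$)
$P = 694$
$Y = 989$ ($Y = -518 + 1507 = 989$)
$\left(A{\left(42 \right)} + Y\right) + P = \left(3 + 989\right) + 694 = 992 + 694 = 1686$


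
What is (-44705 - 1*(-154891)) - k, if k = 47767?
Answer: 62419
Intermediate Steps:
(-44705 - 1*(-154891)) - k = (-44705 - 1*(-154891)) - 1*47767 = (-44705 + 154891) - 47767 = 110186 - 47767 = 62419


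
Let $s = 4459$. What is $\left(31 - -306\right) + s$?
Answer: $4796$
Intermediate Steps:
$\left(31 - -306\right) + s = \left(31 - -306\right) + 4459 = \left(31 + 306\right) + 4459 = 337 + 4459 = 4796$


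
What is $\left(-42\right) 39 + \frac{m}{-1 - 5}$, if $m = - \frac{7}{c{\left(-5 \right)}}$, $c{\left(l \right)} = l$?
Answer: $- \frac{49147}{30} \approx -1638.2$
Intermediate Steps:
$m = \frac{7}{5}$ ($m = - \frac{7}{-5} = \left(-7\right) \left(- \frac{1}{5}\right) = \frac{7}{5} \approx 1.4$)
$\left(-42\right) 39 + \frac{m}{-1 - 5} = \left(-42\right) 39 + \frac{1}{-1 - 5} \cdot \frac{7}{5} = -1638 + \frac{1}{-6} \cdot \frac{7}{5} = -1638 - \frac{7}{30} = - \frac{49147}{30}$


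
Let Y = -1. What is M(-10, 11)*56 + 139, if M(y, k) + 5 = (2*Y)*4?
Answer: -589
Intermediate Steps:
M(y, k) = -13 (M(y, k) = -5 + (2*(-1))*4 = -5 - 2*4 = -5 - 8 = -13)
M(-10, 11)*56 + 139 = -13*56 + 139 = -728 + 139 = -589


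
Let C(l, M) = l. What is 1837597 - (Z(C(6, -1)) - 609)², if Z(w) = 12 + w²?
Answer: 1522876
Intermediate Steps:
1837597 - (Z(C(6, -1)) - 609)² = 1837597 - ((12 + 6²) - 609)² = 1837597 - ((12 + 36) - 609)² = 1837597 - (48 - 609)² = 1837597 - 1*(-561)² = 1837597 - 1*314721 = 1837597 - 314721 = 1522876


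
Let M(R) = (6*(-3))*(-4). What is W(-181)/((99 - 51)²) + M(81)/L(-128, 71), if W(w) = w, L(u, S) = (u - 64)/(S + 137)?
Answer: -179893/2304 ≈ -78.079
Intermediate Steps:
L(u, S) = (-64 + u)/(137 + S)
M(R) = 72 (M(R) = -18*(-4) = 72)
W(-181)/((99 - 51)²) + M(81)/L(-128, 71) = -181/(99 - 51)² + 72/(((-64 - 128)/(137 + 71))) = -181/(48²) + 72/((-192/208)) = -181/2304 + 72/(((1/208)*(-192))) = -181*1/2304 + 72/(-12/13) = -181/2304 + 72*(-13/12) = -181/2304 - 78 = -179893/2304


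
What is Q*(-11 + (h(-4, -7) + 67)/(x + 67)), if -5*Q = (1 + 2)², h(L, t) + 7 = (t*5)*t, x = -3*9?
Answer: 243/40 ≈ 6.0750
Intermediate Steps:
x = -27
h(L, t) = -7 + 5*t² (h(L, t) = -7 + (t*5)*t = -7 + (5*t)*t = -7 + 5*t²)
Q = -9/5 (Q = -(1 + 2)²/5 = -⅕*3² = -⅕*9 = -9/5 ≈ -1.8000)
Q*(-11 + (h(-4, -7) + 67)/(x + 67)) = -9*(-11 + ((-7 + 5*(-7)²) + 67)/(-27 + 67))/5 = -9*(-11 + ((-7 + 5*49) + 67)/40)/5 = -9*(-11 + ((-7 + 245) + 67)*(1/40))/5 = -9*(-11 + (238 + 67)*(1/40))/5 = -9*(-11 + 305*(1/40))/5 = -9*(-11 + 61/8)/5 = -9/5*(-27/8) = 243/40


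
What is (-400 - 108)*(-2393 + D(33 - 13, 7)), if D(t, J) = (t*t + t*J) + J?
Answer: 937768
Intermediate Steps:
D(t, J) = J + t² + J*t (D(t, J) = (t² + J*t) + J = J + t² + J*t)
(-400 - 108)*(-2393 + D(33 - 13, 7)) = (-400 - 108)*(-2393 + (7 + (33 - 13)² + 7*(33 - 13))) = -508*(-2393 + (7 + 20² + 7*20)) = -508*(-2393 + (7 + 400 + 140)) = -508*(-2393 + 547) = -508*(-1846) = 937768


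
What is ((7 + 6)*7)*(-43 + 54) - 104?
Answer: 897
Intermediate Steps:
((7 + 6)*7)*(-43 + 54) - 104 = (13*7)*11 - 104 = 91*11 - 104 = 1001 - 104 = 897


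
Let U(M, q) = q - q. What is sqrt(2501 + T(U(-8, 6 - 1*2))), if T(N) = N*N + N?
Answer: sqrt(2501) ≈ 50.010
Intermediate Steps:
U(M, q) = 0
T(N) = N + N**2 (T(N) = N**2 + N = N + N**2)
sqrt(2501 + T(U(-8, 6 - 1*2))) = sqrt(2501 + 0*(1 + 0)) = sqrt(2501 + 0*1) = sqrt(2501 + 0) = sqrt(2501)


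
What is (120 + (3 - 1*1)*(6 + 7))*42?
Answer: 6132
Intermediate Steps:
(120 + (3 - 1*1)*(6 + 7))*42 = (120 + (3 - 1)*13)*42 = (120 + 2*13)*42 = (120 + 26)*42 = 146*42 = 6132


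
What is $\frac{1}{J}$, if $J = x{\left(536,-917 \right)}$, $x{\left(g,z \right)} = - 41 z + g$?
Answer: $\frac{1}{38133} \approx 2.6224 \cdot 10^{-5}$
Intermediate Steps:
$x{\left(g,z \right)} = g - 41 z$
$J = 38133$ ($J = 536 - -37597 = 536 + 37597 = 38133$)
$\frac{1}{J} = \frac{1}{38133}$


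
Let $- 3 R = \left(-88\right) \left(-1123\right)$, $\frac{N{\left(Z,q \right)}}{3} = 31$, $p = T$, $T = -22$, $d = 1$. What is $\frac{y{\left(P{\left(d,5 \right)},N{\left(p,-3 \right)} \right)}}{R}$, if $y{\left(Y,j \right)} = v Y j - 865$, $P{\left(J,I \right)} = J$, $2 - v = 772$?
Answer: $\frac{217425}{98824} \approx 2.2001$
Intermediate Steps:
$v = -770$ ($v = 2 - 772 = -770$)
$p = -22$
$N{\left(Z,q \right)} = 93$ ($N{\left(Z,q \right)} = 3 \cdot 31 = 93$)
$y{\left(Y,j \right)} = -865 - 770 Y j$ ($y{\left(Y,j \right)} = - 770 Y j - 865 = -865 - 770 Y j$)
$R = - \frac{98824}{3}$ ($R = - \frac{\left(-88\right) \left(-1123\right)}{3} = \left(- \frac{1}{3}\right) 98824 = - \frac{98824}{3} \approx -32941.0$)
$\frac{y{\left(P{\left(d,5 \right)},N{\left(p,-3 \right)} \right)}}{R} = \frac{-865 - 770 \cdot 93}{- \frac{98824}{3}} = \left(-865 - 71610\right) \left(- \frac{3}{98824}\right) = \left(-72475\right) \left(- \frac{3}{98824}\right) = \frac{217425}{98824}$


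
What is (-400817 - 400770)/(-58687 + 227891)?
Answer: -801587/169204 ≈ -4.7374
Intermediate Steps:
(-400817 - 400770)/(-58687 + 227891) = -801587/169204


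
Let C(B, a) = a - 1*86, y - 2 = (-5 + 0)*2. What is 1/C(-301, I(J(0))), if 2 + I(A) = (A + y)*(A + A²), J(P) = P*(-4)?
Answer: -1/88 ≈ -0.011364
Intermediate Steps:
J(P) = -4*P
y = -8 (y = 2 + (-5 + 0)*2 = 2 - 5*2 = 2 - 10 = -8)
I(A) = -2 + (-8 + A)*(A + A²) (I(A) = -2 + (A - 8)*(A + A²) = -2 + (-8 + A)*(A + A²))
C(B, a) = -86 + a (C(B, a) = a - 86 = -86 + a)
1/C(-301, I(J(0))) = 1/(-86 + (-2 + (-4*0)³ - (-32)*0 - 7*(-4*0)²)) = 1/(-86 + (-2 + 0³ - 8*0 - 7*0²)) = 1/(-86 + (-2 + 0 + 0 - 7*0)) = 1/(-86 + (-2 + 0 + 0 + 0)) = 1/(-86 - 2) = 1/(-88) = -1/88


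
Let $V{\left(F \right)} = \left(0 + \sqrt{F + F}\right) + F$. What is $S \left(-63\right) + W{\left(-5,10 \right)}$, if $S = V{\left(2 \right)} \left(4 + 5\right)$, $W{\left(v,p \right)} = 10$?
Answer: $-2258$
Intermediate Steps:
$V{\left(F \right)} = F + \sqrt{2} \sqrt{F}$ ($V{\left(F \right)} = \left(0 + \sqrt{2 F}\right) + F = \left(0 + \sqrt{2} \sqrt{F}\right) + F = \sqrt{2} \sqrt{F} + F = F + \sqrt{2} \sqrt{F}$)
$S = 36$ ($S = \left(2 + \sqrt{2} \sqrt{2}\right) \left(4 + 5\right) = \left(2 + 2\right) 9 = 4 \cdot 9 = 36$)
$S \left(-63\right) + W{\left(-5,10 \right)} = 36 \left(-63\right) + 10 = -2268 + 10 = -2258$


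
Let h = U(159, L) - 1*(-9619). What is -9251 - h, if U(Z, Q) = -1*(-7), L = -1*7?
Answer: -18877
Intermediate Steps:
L = -7
U(Z, Q) = 7
h = 9626 (h = 7 - 1*(-9619) = 7 + 9619 = 9626)
-9251 - h = -9251 - 1*9626 = -9251 - 9626 = -18877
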